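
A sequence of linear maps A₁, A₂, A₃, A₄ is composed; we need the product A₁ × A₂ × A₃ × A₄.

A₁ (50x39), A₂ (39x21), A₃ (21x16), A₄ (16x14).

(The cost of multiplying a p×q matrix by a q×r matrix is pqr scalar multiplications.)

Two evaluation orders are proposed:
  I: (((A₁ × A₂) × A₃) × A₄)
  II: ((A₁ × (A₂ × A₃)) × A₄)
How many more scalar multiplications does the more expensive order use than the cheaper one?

13446

Order I = (((A₁ × A₂) × A₃) × A₄): (A₁ × A₂): 50×39 by 39×21 → 50×21, cost 50·39·21 = 40950; ((A₁ × A₂) × A₃): 50×21 by 21×16 → 50×16, cost 50·21·16 = 16800; cumulative 57750; (((A₁ × A₂) × A₃) × A₄): 50×16 by 16×14 → 50×14, cost 50·16·14 = 11200; cumulative 68950. Total 68950.
Order II = ((A₁ × (A₂ × A₃)) × A₄): (A₂ × A₃): 39×21 by 21×16 → 39×16, cost 39·21·16 = 13104; (A₁ × (A₂ × A₃)): 50×39 by 39×16 → 50×16, cost 50·39·16 = 31200; cumulative 44304; ((A₁ × (A₂ × A₃)) × A₄): 50×16 by 16×14 → 50×14, cost 50·16·14 = 11200; cumulative 55504. Total 55504.
Difference: |68950 − 55504| = 13446.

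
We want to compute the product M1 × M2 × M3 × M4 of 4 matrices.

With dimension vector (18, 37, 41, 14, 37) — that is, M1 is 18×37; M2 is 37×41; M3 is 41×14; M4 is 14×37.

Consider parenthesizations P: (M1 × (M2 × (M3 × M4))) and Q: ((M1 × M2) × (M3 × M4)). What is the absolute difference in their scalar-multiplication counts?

Order P = (M1 × (M2 × (M3 × M4))): (M3 × M4): 41×14 by 14×37 → 41×37, cost 41·14·37 = 21238; (M2 × (M3 × M4)): 37×41 by 41×37 → 37×37, cost 37·41·37 = 56129; cumulative 77367; (M1 × (M2 × (M3 × M4))): 18×37 by 37×37 → 18×37, cost 18·37·37 = 24642; cumulative 102009. Total 102009.
Order Q = ((M1 × M2) × (M3 × M4)): (M1 × M2): 18×37 by 37×41 → 18×41, cost 18·37·41 = 27306; (M3 × M4): 41×14 by 14×37 → 41×37, cost 41·14·37 = 21238; ((M1 × M2) × (M3 × M4)): 18×41 by 41×37 → 18×37, cost 18·41·37 = 27306; cumulative 75850. Total 75850.
Difference: |102009 − 75850| = 26159.

26159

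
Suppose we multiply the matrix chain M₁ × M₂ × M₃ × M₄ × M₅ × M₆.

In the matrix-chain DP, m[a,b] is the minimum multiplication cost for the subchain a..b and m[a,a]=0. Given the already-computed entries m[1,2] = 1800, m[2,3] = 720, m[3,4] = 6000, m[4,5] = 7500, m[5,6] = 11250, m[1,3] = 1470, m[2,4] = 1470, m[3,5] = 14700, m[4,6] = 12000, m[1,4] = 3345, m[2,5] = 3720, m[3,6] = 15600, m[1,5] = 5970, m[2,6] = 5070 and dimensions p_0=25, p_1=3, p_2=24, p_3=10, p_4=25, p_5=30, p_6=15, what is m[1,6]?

m[1,6] = min over k∈[1,5] of m[1,k]+m[k+1,6]+p_{0}·p_k·p_{6}.
k=1: 0 + 5070 + 25·3·15 = 6195; k=2: 1800 + 15600 + 25·24·15 = 26400; k=3: 1470 + 12000 + 25·10·15 = 17220; k=4: 3345 + 11250 + 25·25·15 = 23970; k=5: 5970 + 0 + 25·30·15 = 17220.
Minimum: 6195 at k=1.

6195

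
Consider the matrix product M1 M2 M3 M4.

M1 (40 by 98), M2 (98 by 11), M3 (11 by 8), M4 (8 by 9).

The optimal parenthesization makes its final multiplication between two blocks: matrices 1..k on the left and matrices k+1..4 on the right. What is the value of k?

3

Adjacent pairs: M1M2 = 40·98·11 = 43120; M2M3 = 98·11·8 = 8624; M3M4 = 11·8·9 = 792.
Length 3: M1..M3: k=1: 0+8624+40·98·8=39984; k=2: 43120+0+40·11·8=46640 → min 39984 | M2..M4: k=2: 0+792+98·11·9=10494; k=3: 8624+0+98·8·9=15680 → min 10494.
Top-level splits: k=1: (M1..M1)·(M2..M4) → 0+10494+40·98·9 = 45774; k=2: (M1..M2)·(M3..M4) → 43120+792+40·11·9 = 47872; k=3: (M1..M3)·(M4..M4) → 39984+0+40·8·9 = 42864.
Best split is after M3, i.e. k = 3.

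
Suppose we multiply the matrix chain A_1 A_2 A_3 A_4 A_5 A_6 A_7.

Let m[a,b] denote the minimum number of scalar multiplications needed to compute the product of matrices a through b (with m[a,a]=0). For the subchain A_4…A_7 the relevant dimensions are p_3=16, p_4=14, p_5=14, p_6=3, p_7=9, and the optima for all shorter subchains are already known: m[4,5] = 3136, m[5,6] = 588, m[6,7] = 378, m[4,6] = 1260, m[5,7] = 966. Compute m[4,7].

1692

m[4,7] = min over k∈[4,6] of m[4,k]+m[k+1,7]+p_{3}·p_k·p_{7}.
k=4: 0 + 966 + 16·14·9 = 2982; k=5: 3136 + 378 + 16·14·9 = 5530; k=6: 1260 + 0 + 16·3·9 = 1692.
Minimum: 1692 at k=6.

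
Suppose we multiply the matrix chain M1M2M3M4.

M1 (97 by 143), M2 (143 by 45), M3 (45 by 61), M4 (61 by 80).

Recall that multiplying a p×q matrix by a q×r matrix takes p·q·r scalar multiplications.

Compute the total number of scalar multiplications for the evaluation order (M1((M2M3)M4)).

(M2M3): 143×45 by 45×61 → 143×61, cost 143·45·61 = 392535
((M2M3)M4): 143×61 by 61×80 → 143×80, cost 143·61·80 = 697840; cumulative 1090375
(M1((M2M3)M4)): 97×143 by 143×80 → 97×80, cost 97·143·80 = 1109680; cumulative 2200055
Total: 2200055 scalar multiplications.

2200055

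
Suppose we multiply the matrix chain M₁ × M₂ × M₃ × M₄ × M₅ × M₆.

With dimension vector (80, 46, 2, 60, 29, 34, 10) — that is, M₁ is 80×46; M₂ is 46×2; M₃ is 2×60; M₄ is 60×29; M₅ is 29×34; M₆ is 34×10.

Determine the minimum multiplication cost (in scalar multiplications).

15092

Adjacent pairs: M₁M₂ = 80·46·2 = 7360; M₂M₃ = 46·2·60 = 5520; M₃M₄ = 2·60·29 = 3480; M₄M₅ = 60·29·34 = 59160; M₅M₆ = 29·34·10 = 9860.
Length 3: M₁..M₃: k=1: 0+5520+80·46·60=226320; k=2: 7360+0+80·2·60=16960 → min 16960 | M₂..M₄: k=2: 0+3480+46·2·29=6148; k=3: 5520+0+46·60·29=85560 → min 6148 | M₃..M₅: k=3: 0+59160+2·60·34=63240; k=4: 3480+0+2·29·34=5452 → min 5452 | M₄..M₆: k=4: 0+9860+60·29·10=27260; k=5: 59160+0+60·34·10=79560 → min 27260.
Length 4: M₁..M₄: k=1: 0+6148+80·46·29=112868; k=2: 7360+3480+80·2·29=15480; k=3: 16960+0+80·60·29=156160 → min 15480 | M₂..M₅: k=2: 0+5452+46·2·34=8580; k=3: 5520+59160+46·60·34=158520; k=4: 6148+0+46·29·34=51504 → min 8580 | M₃..M₆: k=3: 0+27260+2·60·10=28460; k=4: 3480+9860+2·29·10=13920; k=5: 5452+0+2·34·10=6132 → min 6132.
Length 5: M₁..M₅: k=1: 0+8580+80·46·34=133700; k=2: 7360+5452+80·2·34=18252; k=3: 16960+59160+80·60·34=239320; k=4: 15480+0+80·29·34=94360 → min 18252 | M₂..M₆: k=2: 0+6132+46·2·10=7052; k=3: 5520+27260+46·60·10=60380; k=4: 6148+9860+46·29·10=29348; k=5: 8580+0+46·34·10=24220 → min 7052.
Length 6: M₁..M₆: k=1: 0+7052+80·46·10=43852; k=2: 7360+6132+80·2·10=15092; k=3: 16960+27260+80·60·10=92220; k=4: 15480+9860+80·29·10=48540; k=5: 18252+0+80·34·10=45452 → min 15092.
Optimal order: ((M₁ × M₂) × (((M₃ × M₄) × M₅) × M₆)) with cost 15092.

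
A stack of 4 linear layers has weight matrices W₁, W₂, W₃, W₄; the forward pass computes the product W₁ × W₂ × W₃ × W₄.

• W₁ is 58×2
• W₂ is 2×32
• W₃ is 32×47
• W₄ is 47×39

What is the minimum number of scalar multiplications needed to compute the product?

Adjacent pairs: W₁W₂ = 58·2·32 = 3712; W₂W₃ = 2·32·47 = 3008; W₃W₄ = 32·47·39 = 58656.
Length 3: W₁..W₃: k=1: 0+3008+58·2·47=8460; k=2: 3712+0+58·32·47=90944 → min 8460 | W₂..W₄: k=2: 0+58656+2·32·39=61152; k=3: 3008+0+2·47·39=6674 → min 6674.
Length 4: W₁..W₄: k=1: 0+6674+58·2·39=11198; k=2: 3712+58656+58·32·39=134752; k=3: 8460+0+58·47·39=114774 → min 11198.
Optimal order: (W₁ × ((W₂ × W₃) × W₄)) with cost 11198.

11198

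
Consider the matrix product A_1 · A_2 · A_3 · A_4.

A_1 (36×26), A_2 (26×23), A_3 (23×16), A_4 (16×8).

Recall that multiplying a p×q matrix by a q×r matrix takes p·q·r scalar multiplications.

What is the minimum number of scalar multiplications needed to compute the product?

Adjacent pairs: A_1A_2 = 36·26·23 = 21528; A_2A_3 = 26·23·16 = 9568; A_3A_4 = 23·16·8 = 2944.
Length 3: A_1..A_3: k=1: 0+9568+36·26·16=24544; k=2: 21528+0+36·23·16=34776 → min 24544 | A_2..A_4: k=2: 0+2944+26·23·8=7728; k=3: 9568+0+26·16·8=12896 → min 7728.
Length 4: A_1..A_4: k=1: 0+7728+36·26·8=15216; k=2: 21528+2944+36·23·8=31096; k=3: 24544+0+36·16·8=29152 → min 15216.
Optimal order: (A_1 · (A_2 · (A_3 · A_4))) with cost 15216.

15216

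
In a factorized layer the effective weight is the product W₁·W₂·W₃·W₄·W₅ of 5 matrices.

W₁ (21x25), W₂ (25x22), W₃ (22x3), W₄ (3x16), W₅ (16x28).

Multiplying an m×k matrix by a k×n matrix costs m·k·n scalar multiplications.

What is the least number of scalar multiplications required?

6333

Adjacent pairs: W₁W₂ = 21·25·22 = 11550; W₂W₃ = 25·22·3 = 1650; W₃W₄ = 22·3·16 = 1056; W₄W₅ = 3·16·28 = 1344.
Length 3: W₁..W₃: k=1: 0+1650+21·25·3=3225; k=2: 11550+0+21·22·3=12936 → min 3225 | W₂..W₄: k=2: 0+1056+25·22·16=9856; k=3: 1650+0+25·3·16=2850 → min 2850 | W₃..W₅: k=3: 0+1344+22·3·28=3192; k=4: 1056+0+22·16·28=10912 → min 3192.
Length 4: W₁..W₄: k=1: 0+2850+21·25·16=11250; k=2: 11550+1056+21·22·16=19998; k=3: 3225+0+21·3·16=4233 → min 4233 | W₂..W₅: k=2: 0+3192+25·22·28=18592; k=3: 1650+1344+25·3·28=5094; k=4: 2850+0+25·16·28=14050 → min 5094.
Length 5: W₁..W₅: k=1: 0+5094+21·25·28=19794; k=2: 11550+3192+21·22·28=27678; k=3: 3225+1344+21·3·28=6333; k=4: 4233+0+21·16·28=13641 → min 6333.
Optimal order: ((W₁·(W₂·W₃))·(W₄·W₅)) with cost 6333.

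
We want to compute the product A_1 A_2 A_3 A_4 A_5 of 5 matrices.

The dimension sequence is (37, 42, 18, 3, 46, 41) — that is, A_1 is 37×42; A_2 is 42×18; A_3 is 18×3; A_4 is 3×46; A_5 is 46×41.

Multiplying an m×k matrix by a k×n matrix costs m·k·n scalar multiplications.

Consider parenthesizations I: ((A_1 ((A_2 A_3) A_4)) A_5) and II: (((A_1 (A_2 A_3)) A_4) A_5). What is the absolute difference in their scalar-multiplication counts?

Order I = ((A_1 ((A_2 A_3) A_4)) A_5): (A_2 A_3): 42×18 by 18×3 → 42×3, cost 42·18·3 = 2268; ((A_2 A_3) A_4): 42×3 by 3×46 → 42×46, cost 42·3·46 = 5796; cumulative 8064; (A_1 ((A_2 A_3) A_4)): 37×42 by 42×46 → 37×46, cost 37·42·46 = 71484; cumulative 79548; ((A_1 ((A_2 A_3) A_4)) A_5): 37×46 by 46×41 → 37×41, cost 37·46·41 = 69782; cumulative 149330. Total 149330.
Order II = (((A_1 (A_2 A_3)) A_4) A_5): (A_2 A_3): 42×18 by 18×3 → 42×3, cost 42·18·3 = 2268; (A_1 (A_2 A_3)): 37×42 by 42×3 → 37×3, cost 37·42·3 = 4662; cumulative 6930; ((A_1 (A_2 A_3)) A_4): 37×3 by 3×46 → 37×46, cost 37·3·46 = 5106; cumulative 12036; (((A_1 (A_2 A_3)) A_4) A_5): 37×46 by 46×41 → 37×41, cost 37·46·41 = 69782; cumulative 81818. Total 81818.
Difference: |149330 − 81818| = 67512.

67512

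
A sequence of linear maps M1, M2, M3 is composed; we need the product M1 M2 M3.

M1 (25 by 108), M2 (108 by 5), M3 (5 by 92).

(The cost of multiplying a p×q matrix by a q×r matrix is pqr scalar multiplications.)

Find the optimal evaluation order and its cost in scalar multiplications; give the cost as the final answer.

25000

(M1 (M2 M3)): cost 298080.
((M1 M2) M3): cost 25000.
Optimal: ((M1 M2) M3) with cost 25000.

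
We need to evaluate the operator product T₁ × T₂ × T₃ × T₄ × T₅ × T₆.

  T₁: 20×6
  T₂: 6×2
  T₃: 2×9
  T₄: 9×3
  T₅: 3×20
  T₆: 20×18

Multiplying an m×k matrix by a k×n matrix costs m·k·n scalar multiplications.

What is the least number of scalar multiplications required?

Adjacent pairs: T₁T₂ = 20·6·2 = 240; T₂T₃ = 6·2·9 = 108; T₃T₄ = 2·9·3 = 54; T₄T₅ = 9·3·20 = 540; T₅T₆ = 3·20·18 = 1080.
Length 3: T₁..T₃: k=1: 0+108+20·6·9=1188; k=2: 240+0+20·2·9=600 → min 600 | T₂..T₄: k=2: 0+54+6·2·3=90; k=3: 108+0+6·9·3=270 → min 90 | T₃..T₅: k=3: 0+540+2·9·20=900; k=4: 54+0+2·3·20=174 → min 174 | T₄..T₆: k=4: 0+1080+9·3·18=1566; k=5: 540+0+9·20·18=3780 → min 1566.
Length 4: T₁..T₄: k=1: 0+90+20·6·3=450; k=2: 240+54+20·2·3=414; k=3: 600+0+20·9·3=1140 → min 414 | T₂..T₅: k=2: 0+174+6·2·20=414; k=3: 108+540+6·9·20=1728; k=4: 90+0+6·3·20=450 → min 414 | T₃..T₆: k=3: 0+1566+2·9·18=1890; k=4: 54+1080+2·3·18=1242; k=5: 174+0+2·20·18=894 → min 894.
Length 5: T₁..T₅: k=1: 0+414+20·6·20=2814; k=2: 240+174+20·2·20=1214; k=3: 600+540+20·9·20=4740; k=4: 414+0+20·3·20=1614 → min 1214 | T₂..T₆: k=2: 0+894+6·2·18=1110; k=3: 108+1566+6·9·18=2646; k=4: 90+1080+6·3·18=1494; k=5: 414+0+6·20·18=2574 → min 1110.
Length 6: T₁..T₆: k=1: 0+1110+20·6·18=3270; k=2: 240+894+20·2·18=1854; k=3: 600+1566+20·9·18=5406; k=4: 414+1080+20·3·18=2574; k=5: 1214+0+20·20·18=8414 → min 1854.
Optimal order: ((T₁ × T₂) × (((T₃ × T₄) × T₅) × T₆)) with cost 1854.

1854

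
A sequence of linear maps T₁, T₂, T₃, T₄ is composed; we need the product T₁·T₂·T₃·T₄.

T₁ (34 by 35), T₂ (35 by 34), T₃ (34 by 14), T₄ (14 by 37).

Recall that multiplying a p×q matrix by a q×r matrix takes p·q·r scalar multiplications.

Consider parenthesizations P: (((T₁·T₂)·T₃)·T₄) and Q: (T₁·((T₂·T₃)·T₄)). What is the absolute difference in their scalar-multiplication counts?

4564

Order P = (((T₁·T₂)·T₃)·T₄): (T₁·T₂): 34×35 by 35×34 → 34×34, cost 34·35·34 = 40460; ((T₁·T₂)·T₃): 34×34 by 34×14 → 34×14, cost 34·34·14 = 16184; cumulative 56644; (((T₁·T₂)·T₃)·T₄): 34×14 by 14×37 → 34×37, cost 34·14·37 = 17612; cumulative 74256. Total 74256.
Order Q = (T₁·((T₂·T₃)·T₄)): (T₂·T₃): 35×34 by 34×14 → 35×14, cost 35·34·14 = 16660; ((T₂·T₃)·T₄): 35×14 by 14×37 → 35×37, cost 35·14·37 = 18130; cumulative 34790; (T₁·((T₂·T₃)·T₄)): 34×35 by 35×37 → 34×37, cost 34·35·37 = 44030; cumulative 78820. Total 78820.
Difference: |74256 − 78820| = 4564.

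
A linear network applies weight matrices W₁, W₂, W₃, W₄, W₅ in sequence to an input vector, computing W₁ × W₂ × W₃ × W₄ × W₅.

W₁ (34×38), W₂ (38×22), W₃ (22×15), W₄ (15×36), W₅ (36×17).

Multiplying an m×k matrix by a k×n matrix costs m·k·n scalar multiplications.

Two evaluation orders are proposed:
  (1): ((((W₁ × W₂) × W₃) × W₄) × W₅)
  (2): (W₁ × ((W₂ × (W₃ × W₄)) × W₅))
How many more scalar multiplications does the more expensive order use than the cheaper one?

8384

Order (1) = ((((W₁ × W₂) × W₃) × W₄) × W₅): (W₁ × W₂): 34×38 by 38×22 → 34×22, cost 34·38·22 = 28424; ((W₁ × W₂) × W₃): 34×22 by 22×15 → 34×15, cost 34·22·15 = 11220; cumulative 39644; (((W₁ × W₂) × W₃) × W₄): 34×15 by 15×36 → 34×36, cost 34·15·36 = 18360; cumulative 58004; ((((W₁ × W₂) × W₃) × W₄) × W₅): 34×36 by 36×17 → 34×17, cost 34·36·17 = 20808; cumulative 78812. Total 78812.
Order (2) = (W₁ × ((W₂ × (W₃ × W₄)) × W₅)): (W₃ × W₄): 22×15 by 15×36 → 22×36, cost 22·15·36 = 11880; (W₂ × (W₃ × W₄)): 38×22 by 22×36 → 38×36, cost 38·22·36 = 30096; cumulative 41976; ((W₂ × (W₃ × W₄)) × W₅): 38×36 by 36×17 → 38×17, cost 38·36·17 = 23256; cumulative 65232; (W₁ × ((W₂ × (W₃ × W₄)) × W₅)): 34×38 by 38×17 → 34×17, cost 34·38·17 = 21964; cumulative 87196. Total 87196.
Difference: |78812 − 87196| = 8384.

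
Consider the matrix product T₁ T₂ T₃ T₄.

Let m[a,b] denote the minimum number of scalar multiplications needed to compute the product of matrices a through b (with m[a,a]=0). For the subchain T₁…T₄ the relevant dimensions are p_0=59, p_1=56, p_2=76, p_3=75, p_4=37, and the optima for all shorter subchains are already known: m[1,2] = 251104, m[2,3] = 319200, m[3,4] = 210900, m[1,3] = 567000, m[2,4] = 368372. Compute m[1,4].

m[1,4] = min over k∈[1,3] of m[1,k]+m[k+1,4]+p_{0}·p_k·p_{4}.
k=1: 0 + 368372 + 59·56·37 = 490620; k=2: 251104 + 210900 + 59·76·37 = 627912; k=3: 567000 + 0 + 59·75·37 = 730725.
Minimum: 490620 at k=1.

490620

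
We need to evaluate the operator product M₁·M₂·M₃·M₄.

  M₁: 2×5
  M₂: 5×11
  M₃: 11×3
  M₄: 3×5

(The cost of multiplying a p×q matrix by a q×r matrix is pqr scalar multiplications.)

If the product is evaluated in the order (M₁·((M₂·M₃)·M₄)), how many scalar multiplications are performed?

(M₂·M₃): 5×11 by 11×3 → 5×3, cost 5·11·3 = 165
((M₂·M₃)·M₄): 5×3 by 3×5 → 5×5, cost 5·3·5 = 75; cumulative 240
(M₁·((M₂·M₃)·M₄)): 2×5 by 5×5 → 2×5, cost 2·5·5 = 50; cumulative 290
Total: 290 scalar multiplications.

290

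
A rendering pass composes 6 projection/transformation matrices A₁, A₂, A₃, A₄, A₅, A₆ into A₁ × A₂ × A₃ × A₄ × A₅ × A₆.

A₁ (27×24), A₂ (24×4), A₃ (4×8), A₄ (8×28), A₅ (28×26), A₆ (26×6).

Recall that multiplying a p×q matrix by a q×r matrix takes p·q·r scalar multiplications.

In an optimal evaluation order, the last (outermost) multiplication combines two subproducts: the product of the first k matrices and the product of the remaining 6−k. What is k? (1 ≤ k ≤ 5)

2

Adjacent pairs: A₁A₂ = 27·24·4 = 2592; A₂A₃ = 24·4·8 = 768; A₃A₄ = 4·8·28 = 896; A₄A₅ = 8·28·26 = 5824; A₅A₆ = 28·26·6 = 4368.
Length 3: A₁..A₃: k=1: 0+768+27·24·8=5952; k=2: 2592+0+27·4·8=3456 → min 3456 | A₂..A₄: k=2: 0+896+24·4·28=3584; k=3: 768+0+24·8·28=6144 → min 3584 | A₃..A₅: k=3: 0+5824+4·8·26=6656; k=4: 896+0+4·28·26=3808 → min 3808 | A₄..A₆: k=4: 0+4368+8·28·6=5712; k=5: 5824+0+8·26·6=7072 → min 5712.
Length 4: A₁..A₄: k=1: 0+3584+27·24·28=21728; k=2: 2592+896+27·4·28=6512; k=3: 3456+0+27·8·28=9504 → min 6512 | A₂..A₅: k=2: 0+3808+24·4·26=6304; k=3: 768+5824+24·8·26=11584; k=4: 3584+0+24·28·26=21056 → min 6304 | A₃..A₆: k=3: 0+5712+4·8·6=5904; k=4: 896+4368+4·28·6=5936; k=5: 3808+0+4·26·6=4432 → min 4432.
Length 5: A₁..A₅: k=1: 0+6304+27·24·26=23152; k=2: 2592+3808+27·4·26=9208; k=3: 3456+5824+27·8·26=14896; k=4: 6512+0+27·28·26=26168 → min 9208 | A₂..A₆: k=2: 0+4432+24·4·6=5008; k=3: 768+5712+24·8·6=7632; k=4: 3584+4368+24·28·6=11984; k=5: 6304+0+24·26·6=10048 → min 5008.
Top-level splits: k=1: (A₁..A₁)·(A₂..A₆) → 0+5008+27·24·6 = 8896; k=2: (A₁..A₂)·(A₃..A₆) → 2592+4432+27·4·6 = 7672; k=3: (A₁..A₃)·(A₄..A₆) → 3456+5712+27·8·6 = 10464; k=4: (A₁..A₄)·(A₅..A₆) → 6512+4368+27·28·6 = 15416; k=5: (A₁..A₅)·(A₆..A₆) → 9208+0+27·26·6 = 13420.
Best split is after A₂, i.e. k = 2.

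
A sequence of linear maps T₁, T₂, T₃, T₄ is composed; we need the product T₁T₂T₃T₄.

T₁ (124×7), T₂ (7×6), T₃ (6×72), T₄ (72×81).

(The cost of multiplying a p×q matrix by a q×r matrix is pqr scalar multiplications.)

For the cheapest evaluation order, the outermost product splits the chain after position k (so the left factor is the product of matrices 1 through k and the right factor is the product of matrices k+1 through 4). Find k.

Adjacent pairs: T₁T₂ = 124·7·6 = 5208; T₂T₃ = 7·6·72 = 3024; T₃T₄ = 6·72·81 = 34992.
Length 3: T₁..T₃: k=1: 0+3024+124·7·72=65520; k=2: 5208+0+124·6·72=58776 → min 58776 | T₂..T₄: k=2: 0+34992+7·6·81=38394; k=3: 3024+0+7·72·81=43848 → min 38394.
Top-level splits: k=1: (T₁..T₁)·(T₂..T₄) → 0+38394+124·7·81 = 108702; k=2: (T₁..T₂)·(T₃..T₄) → 5208+34992+124·6·81 = 100464; k=3: (T₁..T₃)·(T₄..T₄) → 58776+0+124·72·81 = 781944.
Best split is after T₂, i.e. k = 2.

2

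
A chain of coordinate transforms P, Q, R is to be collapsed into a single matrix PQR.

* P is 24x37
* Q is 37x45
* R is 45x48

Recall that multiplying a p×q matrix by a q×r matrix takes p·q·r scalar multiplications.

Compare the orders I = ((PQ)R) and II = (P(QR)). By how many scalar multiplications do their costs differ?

30744

Order I = ((PQ)R): (PQ): 24×37 by 37×45 → 24×45, cost 24·37·45 = 39960; ((PQ)R): 24×45 by 45×48 → 24×48, cost 24·45·48 = 51840; cumulative 91800. Total 91800.
Order II = (P(QR)): (QR): 37×45 by 45×48 → 37×48, cost 37·45·48 = 79920; (P(QR)): 24×37 by 37×48 → 24×48, cost 24·37·48 = 42624; cumulative 122544. Total 122544.
Difference: |91800 − 122544| = 30744.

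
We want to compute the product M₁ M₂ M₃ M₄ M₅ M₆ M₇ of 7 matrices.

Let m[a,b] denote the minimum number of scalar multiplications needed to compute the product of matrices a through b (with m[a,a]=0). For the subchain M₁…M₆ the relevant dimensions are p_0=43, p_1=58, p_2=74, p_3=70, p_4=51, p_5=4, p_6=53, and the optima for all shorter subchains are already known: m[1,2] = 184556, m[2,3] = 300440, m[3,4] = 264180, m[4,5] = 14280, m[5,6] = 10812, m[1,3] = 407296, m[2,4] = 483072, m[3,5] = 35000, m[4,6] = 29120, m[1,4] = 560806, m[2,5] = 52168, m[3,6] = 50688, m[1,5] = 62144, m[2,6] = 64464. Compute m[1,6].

71260

m[1,6] = min over k∈[1,5] of m[1,k]+m[k+1,6]+p_{0}·p_k·p_{6}.
k=1: 0 + 64464 + 43·58·53 = 196646; k=2: 184556 + 50688 + 43·74·53 = 403890; k=3: 407296 + 29120 + 43·70·53 = 595946; k=4: 560806 + 10812 + 43·51·53 = 687847; k=5: 62144 + 0 + 43·4·53 = 71260.
Minimum: 71260 at k=5.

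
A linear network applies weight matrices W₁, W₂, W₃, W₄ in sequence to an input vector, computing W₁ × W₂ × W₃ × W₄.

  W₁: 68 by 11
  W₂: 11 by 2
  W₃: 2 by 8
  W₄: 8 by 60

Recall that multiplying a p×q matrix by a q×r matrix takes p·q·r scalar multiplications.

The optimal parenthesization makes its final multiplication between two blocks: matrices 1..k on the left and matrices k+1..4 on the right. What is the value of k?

2

Adjacent pairs: W₁W₂ = 68·11·2 = 1496; W₂W₃ = 11·2·8 = 176; W₃W₄ = 2·8·60 = 960.
Length 3: W₁..W₃: k=1: 0+176+68·11·8=6160; k=2: 1496+0+68·2·8=2584 → min 2584 | W₂..W₄: k=2: 0+960+11·2·60=2280; k=3: 176+0+11·8·60=5456 → min 2280.
Top-level splits: k=1: (W₁..W₁)·(W₂..W₄) → 0+2280+68·11·60 = 47160; k=2: (W₁..W₂)·(W₃..W₄) → 1496+960+68·2·60 = 10616; k=3: (W₁..W₃)·(W₄..W₄) → 2584+0+68·8·60 = 35224.
Best split is after W₂, i.e. k = 2.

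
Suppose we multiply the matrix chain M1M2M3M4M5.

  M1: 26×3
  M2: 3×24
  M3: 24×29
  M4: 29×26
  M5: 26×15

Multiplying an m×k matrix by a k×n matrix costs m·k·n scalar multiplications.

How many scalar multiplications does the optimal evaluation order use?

6690

Adjacent pairs: M1M2 = 26·3·24 = 1872; M2M3 = 3·24·29 = 2088; M3M4 = 24·29·26 = 18096; M4M5 = 29·26·15 = 11310.
Length 3: M1..M3: k=1: 0+2088+26·3·29=4350; k=2: 1872+0+26·24·29=19968 → min 4350 | M2..M4: k=2: 0+18096+3·24·26=19968; k=3: 2088+0+3·29·26=4350 → min 4350 | M3..M5: k=3: 0+11310+24·29·15=21750; k=4: 18096+0+24·26·15=27456 → min 21750.
Length 4: M1..M4: k=1: 0+4350+26·3·26=6378; k=2: 1872+18096+26·24·26=36192; k=3: 4350+0+26·29·26=23954 → min 6378 | M2..M5: k=2: 0+21750+3·24·15=22830; k=3: 2088+11310+3·29·15=14703; k=4: 4350+0+3·26·15=5520 → min 5520.
Length 5: M1..M5: k=1: 0+5520+26·3·15=6690; k=2: 1872+21750+26·24·15=32982; k=3: 4350+11310+26·29·15=26970; k=4: 6378+0+26·26·15=16518 → min 6690.
Optimal order: (M1(((M2M3)M4)M5)) with cost 6690.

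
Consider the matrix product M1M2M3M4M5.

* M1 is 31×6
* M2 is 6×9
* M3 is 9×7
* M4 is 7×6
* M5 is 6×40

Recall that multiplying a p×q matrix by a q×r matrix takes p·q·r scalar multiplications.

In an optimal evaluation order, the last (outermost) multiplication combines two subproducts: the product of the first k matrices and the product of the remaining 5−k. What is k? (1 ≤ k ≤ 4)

4

Adjacent pairs: M1M2 = 31·6·9 = 1674; M2M3 = 6·9·7 = 378; M3M4 = 9·7·6 = 378; M4M5 = 7·6·40 = 1680.
Length 3: M1..M3: k=1: 0+378+31·6·7=1680; k=2: 1674+0+31·9·7=3627 → min 1680 | M2..M4: k=2: 0+378+6·9·6=702; k=3: 378+0+6·7·6=630 → min 630 | M3..M5: k=3: 0+1680+9·7·40=4200; k=4: 378+0+9·6·40=2538 → min 2538.
Length 4: M1..M4: k=1: 0+630+31·6·6=1746; k=2: 1674+378+31·9·6=3726; k=3: 1680+0+31·7·6=2982 → min 1746 | M2..M5: k=2: 0+2538+6·9·40=4698; k=3: 378+1680+6·7·40=3738; k=4: 630+0+6·6·40=2070 → min 2070.
Top-level splits: k=1: (M1..M1)·(M2..M5) → 0+2070+31·6·40 = 9510; k=2: (M1..M2)·(M3..M5) → 1674+2538+31·9·40 = 15372; k=3: (M1..M3)·(M4..M5) → 1680+1680+31·7·40 = 12040; k=4: (M1..M4)·(M5..M5) → 1746+0+31·6·40 = 9186.
Best split is after M4, i.e. k = 4.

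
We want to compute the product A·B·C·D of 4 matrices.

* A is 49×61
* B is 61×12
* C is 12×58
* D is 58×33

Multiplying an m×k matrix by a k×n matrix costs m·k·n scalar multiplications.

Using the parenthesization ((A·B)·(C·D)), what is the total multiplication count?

78240

(A·B): 49×61 by 61×12 → 49×12, cost 49·61·12 = 35868
(C·D): 12×58 by 58×33 → 12×33, cost 12·58·33 = 22968
((A·B)·(C·D)): 49×12 by 12×33 → 49×33, cost 49·12·33 = 19404; cumulative 78240
Total: 78240 scalar multiplications.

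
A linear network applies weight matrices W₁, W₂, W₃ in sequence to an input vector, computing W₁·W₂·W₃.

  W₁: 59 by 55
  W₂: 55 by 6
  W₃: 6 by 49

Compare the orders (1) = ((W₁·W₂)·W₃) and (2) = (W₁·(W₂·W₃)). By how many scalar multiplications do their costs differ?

138359

Order (1) = ((W₁·W₂)·W₃): (W₁·W₂): 59×55 by 55×6 → 59×6, cost 59·55·6 = 19470; ((W₁·W₂)·W₃): 59×6 by 6×49 → 59×49, cost 59·6·49 = 17346; cumulative 36816. Total 36816.
Order (2) = (W₁·(W₂·W₃)): (W₂·W₃): 55×6 by 6×49 → 55×49, cost 55·6·49 = 16170; (W₁·(W₂·W₃)): 59×55 by 55×49 → 59×49, cost 59·55·49 = 159005; cumulative 175175. Total 175175.
Difference: |36816 − 175175| = 138359.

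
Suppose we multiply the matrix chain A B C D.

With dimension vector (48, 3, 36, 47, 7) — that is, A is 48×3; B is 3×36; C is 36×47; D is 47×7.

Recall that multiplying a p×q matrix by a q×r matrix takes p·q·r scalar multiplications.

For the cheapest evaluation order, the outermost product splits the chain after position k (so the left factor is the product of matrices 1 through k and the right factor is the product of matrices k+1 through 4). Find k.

1

Adjacent pairs: AB = 48·3·36 = 5184; BC = 3·36·47 = 5076; CD = 36·47·7 = 11844.
Length 3: A..C: k=1: 0+5076+48·3·47=11844; k=2: 5184+0+48·36·47=86400 → min 11844 | B..D: k=2: 0+11844+3·36·7=12600; k=3: 5076+0+3·47·7=6063 → min 6063.
Top-level splits: k=1: (A..A)·(B..D) → 0+6063+48·3·7 = 7071; k=2: (A..B)·(C..D) → 5184+11844+48·36·7 = 29124; k=3: (A..C)·(D..D) → 11844+0+48·47·7 = 27636.
Best split is after A, i.e. k = 1.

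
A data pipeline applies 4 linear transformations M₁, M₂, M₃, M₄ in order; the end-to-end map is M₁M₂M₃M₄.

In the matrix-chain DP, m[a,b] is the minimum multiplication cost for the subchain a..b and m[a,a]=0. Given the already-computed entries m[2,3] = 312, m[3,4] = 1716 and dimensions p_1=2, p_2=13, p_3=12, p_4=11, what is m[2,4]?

576

m[2,4] = min over k∈[2,3] of m[2,k]+m[k+1,4]+p_{1}·p_k·p_{4}.
k=2: 0 + 1716 + 2·13·11 = 2002; k=3: 312 + 0 + 2·12·11 = 576.
Minimum: 576 at k=3.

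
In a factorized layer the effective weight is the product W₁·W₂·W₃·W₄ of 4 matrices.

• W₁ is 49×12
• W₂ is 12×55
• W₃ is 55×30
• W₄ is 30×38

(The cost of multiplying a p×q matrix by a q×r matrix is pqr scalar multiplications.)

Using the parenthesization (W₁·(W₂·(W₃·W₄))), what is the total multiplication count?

(W₃·W₄): 55×30 by 30×38 → 55×38, cost 55·30·38 = 62700
(W₂·(W₃·W₄)): 12×55 by 55×38 → 12×38, cost 12·55·38 = 25080; cumulative 87780
(W₁·(W₂·(W₃·W₄))): 49×12 by 12×38 → 49×38, cost 49·12·38 = 22344; cumulative 110124
Total: 110124 scalar multiplications.

110124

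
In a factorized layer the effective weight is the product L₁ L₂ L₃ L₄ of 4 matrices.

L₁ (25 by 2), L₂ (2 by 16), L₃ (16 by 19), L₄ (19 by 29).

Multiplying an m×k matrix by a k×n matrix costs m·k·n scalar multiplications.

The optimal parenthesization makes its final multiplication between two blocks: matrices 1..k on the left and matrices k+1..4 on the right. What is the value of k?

1

Adjacent pairs: L₁L₂ = 25·2·16 = 800; L₂L₃ = 2·16·19 = 608; L₃L₄ = 16·19·29 = 8816.
Length 3: L₁..L₃: k=1: 0+608+25·2·19=1558; k=2: 800+0+25·16·19=8400 → min 1558 | L₂..L₄: k=2: 0+8816+2·16·29=9744; k=3: 608+0+2·19·29=1710 → min 1710.
Top-level splits: k=1: (L₁..L₁)·(L₂..L₄) → 0+1710+25·2·29 = 3160; k=2: (L₁..L₂)·(L₃..L₄) → 800+8816+25·16·29 = 21216; k=3: (L₁..L₃)·(L₄..L₄) → 1558+0+25·19·29 = 15333.
Best split is after L₁, i.e. k = 1.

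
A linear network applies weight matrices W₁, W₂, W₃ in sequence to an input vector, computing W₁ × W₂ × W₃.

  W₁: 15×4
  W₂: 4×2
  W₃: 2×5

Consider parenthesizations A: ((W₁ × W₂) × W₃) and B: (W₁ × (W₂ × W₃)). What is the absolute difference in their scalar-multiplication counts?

70

Order A = ((W₁ × W₂) × W₃): (W₁ × W₂): 15×4 by 4×2 → 15×2, cost 15·4·2 = 120; ((W₁ × W₂) × W₃): 15×2 by 2×5 → 15×5, cost 15·2·5 = 150; cumulative 270. Total 270.
Order B = (W₁ × (W₂ × W₃)): (W₂ × W₃): 4×2 by 2×5 → 4×5, cost 4·2·5 = 40; (W₁ × (W₂ × W₃)): 15×4 by 4×5 → 15×5, cost 15·4·5 = 300; cumulative 340. Total 340.
Difference: |270 − 340| = 70.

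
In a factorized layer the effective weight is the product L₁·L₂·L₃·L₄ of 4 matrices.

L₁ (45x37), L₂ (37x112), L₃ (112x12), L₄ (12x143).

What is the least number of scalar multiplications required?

Adjacent pairs: L₁L₂ = 45·37·112 = 186480; L₂L₃ = 37·112·12 = 49728; L₃L₄ = 112·12·143 = 192192.
Length 3: L₁..L₃: k=1: 0+49728+45·37·12=69708; k=2: 186480+0+45·112·12=246960 → min 69708 | L₂..L₄: k=2: 0+192192+37·112·143=784784; k=3: 49728+0+37·12·143=113220 → min 113220.
Length 4: L₁..L₄: k=1: 0+113220+45·37·143=351315; k=2: 186480+192192+45·112·143=1099392; k=3: 69708+0+45·12·143=146928 → min 146928.
Optimal order: ((L₁·(L₂·L₃))·L₄) with cost 146928.

146928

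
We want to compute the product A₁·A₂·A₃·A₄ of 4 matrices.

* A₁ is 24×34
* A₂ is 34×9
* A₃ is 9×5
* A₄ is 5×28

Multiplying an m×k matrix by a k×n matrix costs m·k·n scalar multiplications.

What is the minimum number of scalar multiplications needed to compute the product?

Adjacent pairs: A₁A₂ = 24·34·9 = 7344; A₂A₃ = 34·9·5 = 1530; A₃A₄ = 9·5·28 = 1260.
Length 3: A₁..A₃: k=1: 0+1530+24·34·5=5610; k=2: 7344+0+24·9·5=8424 → min 5610 | A₂..A₄: k=2: 0+1260+34·9·28=9828; k=3: 1530+0+34·5·28=6290 → min 6290.
Length 4: A₁..A₄: k=1: 0+6290+24·34·28=29138; k=2: 7344+1260+24·9·28=14652; k=3: 5610+0+24·5·28=8970 → min 8970.
Optimal order: ((A₁·(A₂·A₃))·A₄) with cost 8970.

8970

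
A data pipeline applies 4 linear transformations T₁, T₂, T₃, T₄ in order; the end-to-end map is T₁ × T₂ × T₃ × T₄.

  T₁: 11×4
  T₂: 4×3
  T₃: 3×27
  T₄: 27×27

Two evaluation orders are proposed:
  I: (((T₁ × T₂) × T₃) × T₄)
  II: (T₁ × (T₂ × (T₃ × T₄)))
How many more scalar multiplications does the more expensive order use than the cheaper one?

5343

Order I = (((T₁ × T₂) × T₃) × T₄): (T₁ × T₂): 11×4 by 4×3 → 11×3, cost 11·4·3 = 132; ((T₁ × T₂) × T₃): 11×3 by 3×27 → 11×27, cost 11·3·27 = 891; cumulative 1023; (((T₁ × T₂) × T₃) × T₄): 11×27 by 27×27 → 11×27, cost 11·27·27 = 8019; cumulative 9042. Total 9042.
Order II = (T₁ × (T₂ × (T₃ × T₄))): (T₃ × T₄): 3×27 by 27×27 → 3×27, cost 3·27·27 = 2187; (T₂ × (T₃ × T₄)): 4×3 by 3×27 → 4×27, cost 4·3·27 = 324; cumulative 2511; (T₁ × (T₂ × (T₃ × T₄))): 11×4 by 4×27 → 11×27, cost 11·4·27 = 1188; cumulative 3699. Total 3699.
Difference: |9042 − 3699| = 5343.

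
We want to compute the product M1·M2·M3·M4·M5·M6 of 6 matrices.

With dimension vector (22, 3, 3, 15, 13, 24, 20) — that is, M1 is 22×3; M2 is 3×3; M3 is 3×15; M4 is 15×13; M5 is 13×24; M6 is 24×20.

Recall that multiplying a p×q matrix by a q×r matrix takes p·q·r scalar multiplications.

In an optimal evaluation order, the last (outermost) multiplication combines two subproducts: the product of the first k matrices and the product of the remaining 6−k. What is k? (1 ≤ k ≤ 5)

Adjacent pairs: M1M2 = 22·3·3 = 198; M2M3 = 3·3·15 = 135; M3M4 = 3·15·13 = 585; M4M5 = 15·13·24 = 4680; M5M6 = 13·24·20 = 6240.
Length 3: M1..M3: k=1: 0+135+22·3·15=1125; k=2: 198+0+22·3·15=1188 → min 1125 | M2..M4: k=2: 0+585+3·3·13=702; k=3: 135+0+3·15·13=720 → min 702 | M3..M5: k=3: 0+4680+3·15·24=5760; k=4: 585+0+3·13·24=1521 → min 1521 | M4..M6: k=4: 0+6240+15·13·20=10140; k=5: 4680+0+15·24·20=11880 → min 10140.
Length 4: M1..M4: k=1: 0+702+22·3·13=1560; k=2: 198+585+22·3·13=1641; k=3: 1125+0+22·15·13=5415 → min 1560 | M2..M5: k=2: 0+1521+3·3·24=1737; k=3: 135+4680+3·15·24=5895; k=4: 702+0+3·13·24=1638 → min 1638 | M3..M6: k=3: 0+10140+3·15·20=11040; k=4: 585+6240+3·13·20=7605; k=5: 1521+0+3·24·20=2961 → min 2961.
Length 5: M1..M5: k=1: 0+1638+22·3·24=3222; k=2: 198+1521+22·3·24=3303; k=3: 1125+4680+22·15·24=13725; k=4: 1560+0+22·13·24=8424 → min 3222 | M2..M6: k=2: 0+2961+3·3·20=3141; k=3: 135+10140+3·15·20=11175; k=4: 702+6240+3·13·20=7722; k=5: 1638+0+3·24·20=3078 → min 3078.
Top-level splits: k=1: (M1..M1)·(M2..M6) → 0+3078+22·3·20 = 4398; k=2: (M1..M2)·(M3..M6) → 198+2961+22·3·20 = 4479; k=3: (M1..M3)·(M4..M6) → 1125+10140+22·15·20 = 17865; k=4: (M1..M4)·(M5..M6) → 1560+6240+22·13·20 = 13520; k=5: (M1..M5)·(M6..M6) → 3222+0+22·24·20 = 13782.
Best split is after M1, i.e. k = 1.

1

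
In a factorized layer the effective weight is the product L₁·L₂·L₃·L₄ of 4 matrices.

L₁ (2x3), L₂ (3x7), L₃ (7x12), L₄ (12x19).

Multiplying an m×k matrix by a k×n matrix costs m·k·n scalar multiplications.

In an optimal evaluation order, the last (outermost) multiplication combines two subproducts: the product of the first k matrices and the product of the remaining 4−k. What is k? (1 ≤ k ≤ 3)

3

Adjacent pairs: L₁L₂ = 2·3·7 = 42; L₂L₃ = 3·7·12 = 252; L₃L₄ = 7·12·19 = 1596.
Length 3: L₁..L₃: k=1: 0+252+2·3·12=324; k=2: 42+0+2·7·12=210 → min 210 | L₂..L₄: k=2: 0+1596+3·7·19=1995; k=3: 252+0+3·12·19=936 → min 936.
Top-level splits: k=1: (L₁..L₁)·(L₂..L₄) → 0+936+2·3·19 = 1050; k=2: (L₁..L₂)·(L₃..L₄) → 42+1596+2·7·19 = 1904; k=3: (L₁..L₃)·(L₄..L₄) → 210+0+2·12·19 = 666.
Best split is after L₃, i.e. k = 3.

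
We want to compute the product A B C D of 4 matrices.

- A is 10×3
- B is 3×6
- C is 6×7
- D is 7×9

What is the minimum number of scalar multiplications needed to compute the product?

Adjacent pairs: AB = 10·3·6 = 180; BC = 3·6·7 = 126; CD = 6·7·9 = 378.
Length 3: A..C: k=1: 0+126+10·3·7=336; k=2: 180+0+10·6·7=600 → min 336 | B..D: k=2: 0+378+3·6·9=540; k=3: 126+0+3·7·9=315 → min 315.
Length 4: A..D: k=1: 0+315+10·3·9=585; k=2: 180+378+10·6·9=1098; k=3: 336+0+10·7·9=966 → min 585.
Optimal order: (A ((B C) D)) with cost 585.

585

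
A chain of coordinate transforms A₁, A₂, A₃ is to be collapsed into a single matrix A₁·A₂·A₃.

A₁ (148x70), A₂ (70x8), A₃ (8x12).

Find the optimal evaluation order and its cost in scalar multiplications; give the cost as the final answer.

97088

(A₁·(A₂·A₃)): cost 131040.
((A₁·A₂)·A₃): cost 97088.
Optimal: ((A₁·A₂)·A₃) with cost 97088.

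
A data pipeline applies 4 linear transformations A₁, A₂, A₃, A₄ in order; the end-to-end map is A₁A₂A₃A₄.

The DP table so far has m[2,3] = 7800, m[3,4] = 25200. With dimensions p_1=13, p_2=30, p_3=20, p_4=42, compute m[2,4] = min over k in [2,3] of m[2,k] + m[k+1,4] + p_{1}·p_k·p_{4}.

18720

m[2,4] = min over k∈[2,3] of m[2,k]+m[k+1,4]+p_{1}·p_k·p_{4}.
k=2: 0 + 25200 + 13·30·42 = 41580; k=3: 7800 + 0 + 13·20·42 = 18720.
Minimum: 18720 at k=3.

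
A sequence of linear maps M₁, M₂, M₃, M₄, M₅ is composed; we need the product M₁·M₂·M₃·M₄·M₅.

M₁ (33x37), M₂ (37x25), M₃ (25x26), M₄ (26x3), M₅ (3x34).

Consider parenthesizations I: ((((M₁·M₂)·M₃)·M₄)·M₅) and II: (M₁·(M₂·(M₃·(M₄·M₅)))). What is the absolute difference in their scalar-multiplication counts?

Order I = ((((M₁·M₂)·M₃)·M₄)·M₅): (M₁·M₂): 33×37 by 37×25 → 33×25, cost 33·37·25 = 30525; ((M₁·M₂)·M₃): 33×25 by 25×26 → 33×26, cost 33·25·26 = 21450; cumulative 51975; (((M₁·M₂)·M₃)·M₄): 33×26 by 26×3 → 33×3, cost 33·26·3 = 2574; cumulative 54549; ((((M₁·M₂)·M₃)·M₄)·M₅): 33×3 by 3×34 → 33×34, cost 33·3·34 = 3366; cumulative 57915. Total 57915.
Order II = (M₁·(M₂·(M₃·(M₄·M₅)))): (M₄·M₅): 26×3 by 3×34 → 26×34, cost 26·3·34 = 2652; (M₃·(M₄·M₅)): 25×26 by 26×34 → 25×34, cost 25·26·34 = 22100; cumulative 24752; (M₂·(M₃·(M₄·M₅))): 37×25 by 25×34 → 37×34, cost 37·25·34 = 31450; cumulative 56202; (M₁·(M₂·(M₃·(M₄·M₅)))): 33×37 by 37×34 → 33×34, cost 33·37·34 = 41514; cumulative 97716. Total 97716.
Difference: |57915 − 97716| = 39801.

39801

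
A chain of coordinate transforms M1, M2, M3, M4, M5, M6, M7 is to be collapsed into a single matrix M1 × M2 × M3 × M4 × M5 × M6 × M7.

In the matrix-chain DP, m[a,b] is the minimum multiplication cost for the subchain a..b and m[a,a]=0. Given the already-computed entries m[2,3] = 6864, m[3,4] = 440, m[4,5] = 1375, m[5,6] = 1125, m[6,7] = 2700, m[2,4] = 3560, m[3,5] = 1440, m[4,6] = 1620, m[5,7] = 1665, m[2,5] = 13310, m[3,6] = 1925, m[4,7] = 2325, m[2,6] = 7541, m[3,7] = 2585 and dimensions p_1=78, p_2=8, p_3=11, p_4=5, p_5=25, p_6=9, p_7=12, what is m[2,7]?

m[2,7] = min over k∈[2,6] of m[2,k]+m[k+1,7]+p_{1}·p_k·p_{7}.
k=2: 0 + 2585 + 78·8·12 = 10073; k=3: 6864 + 2325 + 78·11·12 = 19485; k=4: 3560 + 1665 + 78·5·12 = 9905; k=5: 13310 + 2700 + 78·25·12 = 39410; k=6: 7541 + 0 + 78·9·12 = 15965.
Minimum: 9905 at k=4.

9905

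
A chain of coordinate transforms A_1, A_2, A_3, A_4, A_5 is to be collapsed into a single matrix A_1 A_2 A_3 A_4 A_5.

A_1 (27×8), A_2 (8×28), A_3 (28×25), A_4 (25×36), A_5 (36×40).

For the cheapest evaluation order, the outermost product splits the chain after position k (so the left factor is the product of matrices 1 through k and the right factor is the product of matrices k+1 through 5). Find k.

1

Adjacent pairs: A_1A_2 = 27·8·28 = 6048; A_2A_3 = 8·28·25 = 5600; A_3A_4 = 28·25·36 = 25200; A_4A_5 = 25·36·40 = 36000.
Length 3: A_1..A_3: k=1: 0+5600+27·8·25=11000; k=2: 6048+0+27·28·25=24948 → min 11000 | A_2..A_4: k=2: 0+25200+8·28·36=33264; k=3: 5600+0+8·25·36=12800 → min 12800 | A_3..A_5: k=3: 0+36000+28·25·40=64000; k=4: 25200+0+28·36·40=65520 → min 64000.
Length 4: A_1..A_4: k=1: 0+12800+27·8·36=20576; k=2: 6048+25200+27·28·36=58464; k=3: 11000+0+27·25·36=35300 → min 20576 | A_2..A_5: k=2: 0+64000+8·28·40=72960; k=3: 5600+36000+8·25·40=49600; k=4: 12800+0+8·36·40=24320 → min 24320.
Top-level splits: k=1: (A_1..A_1)·(A_2..A_5) → 0+24320+27·8·40 = 32960; k=2: (A_1..A_2)·(A_3..A_5) → 6048+64000+27·28·40 = 100288; k=3: (A_1..A_3)·(A_4..A_5) → 11000+36000+27·25·40 = 74000; k=4: (A_1..A_4)·(A_5..A_5) → 20576+0+27·36·40 = 59456.
Best split is after A_1, i.e. k = 1.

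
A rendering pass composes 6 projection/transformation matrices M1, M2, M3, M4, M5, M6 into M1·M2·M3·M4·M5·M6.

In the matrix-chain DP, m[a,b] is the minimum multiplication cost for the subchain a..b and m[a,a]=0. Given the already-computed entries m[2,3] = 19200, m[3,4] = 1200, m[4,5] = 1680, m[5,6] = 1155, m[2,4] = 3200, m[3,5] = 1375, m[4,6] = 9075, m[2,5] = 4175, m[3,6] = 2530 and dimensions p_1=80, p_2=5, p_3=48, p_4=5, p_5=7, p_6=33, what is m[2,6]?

m[2,6] = min over k∈[2,5] of m[2,k]+m[k+1,6]+p_{1}·p_k·p_{6}.
k=2: 0 + 2530 + 80·5·33 = 15730; k=3: 19200 + 9075 + 80·48·33 = 154995; k=4: 3200 + 1155 + 80·5·33 = 17555; k=5: 4175 + 0 + 80·7·33 = 22655.
Minimum: 15730 at k=2.

15730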